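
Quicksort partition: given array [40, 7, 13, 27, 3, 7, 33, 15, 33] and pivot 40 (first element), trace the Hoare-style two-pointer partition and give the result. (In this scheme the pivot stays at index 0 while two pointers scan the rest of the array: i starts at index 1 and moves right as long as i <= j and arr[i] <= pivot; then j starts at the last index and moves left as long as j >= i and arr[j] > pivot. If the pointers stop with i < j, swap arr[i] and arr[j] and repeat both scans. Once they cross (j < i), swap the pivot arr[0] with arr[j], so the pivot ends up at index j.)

Hoare-style two-pointer partition with pivot = 40:

Initial array: [40, 7, 13, 27, 3, 7, 33, 15, 33]

Pointers start at i = 1, j = 8.
i ends at 9, j ends at 8: the pointers have crossed (j < i), so scanning stops.

Swap pivot arr[0] with arr[8] to place pivot at position 8: [33, 7, 13, 27, 3, 7, 33, 15, 40]
Pivot position: 8

After partitioning with pivot 40, the array becomes [33, 7, 13, 27, 3, 7, 33, 15, 40]. The pivot is placed at index 8. All elements to the left of the pivot are <= 40, and all elements to the right are > 40.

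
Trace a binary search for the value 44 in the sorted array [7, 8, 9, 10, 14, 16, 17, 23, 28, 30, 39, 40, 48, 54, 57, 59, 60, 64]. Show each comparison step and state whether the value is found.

Binary search for 44 in [7, 8, 9, 10, 14, 16, 17, 23, 28, 30, 39, 40, 48, 54, 57, 59, 60, 64]:

lo=0, hi=17, mid=8, arr[mid]=28 -> 28 < 44, search right half
lo=9, hi=17, mid=13, arr[mid]=54 -> 54 > 44, search left half
lo=9, hi=12, mid=10, arr[mid]=39 -> 39 < 44, search right half
lo=11, hi=12, mid=11, arr[mid]=40 -> 40 < 44, search right half
lo=12, hi=12, mid=12, arr[mid]=48 -> 48 > 44, search left half
lo=12 > hi=11, target 44 not found

Binary search determines that 44 is not in the array after 5 comparisons. The search space was exhausted without finding the target.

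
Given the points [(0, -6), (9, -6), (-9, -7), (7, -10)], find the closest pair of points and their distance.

Computing all pairwise distances among 4 points:

d((0, -6), (9, -6)) = 9.0
d((0, -6), (-9, -7)) = 9.0554
d((0, -6), (7, -10)) = 8.0623
d((9, -6), (-9, -7)) = 18.0278
d((9, -6), (7, -10)) = 4.4721 <-- minimum
d((-9, -7), (7, -10)) = 16.2788

Closest pair: (9, -6) and (7, -10) with distance 4.4721

The closest pair is (9, -6) and (7, -10) with Euclidean distance 4.4721. For 4 points, brute-force pairwise comparison is shown above. For large n, the divide-and-conquer algorithm (sort by x, recurse on halves, check the dividing strip) achieves O(n log n).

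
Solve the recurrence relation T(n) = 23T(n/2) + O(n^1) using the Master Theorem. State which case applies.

Master Theorem for T(n) = 23T(n/2) + O(n^1):

a = 23, b = 2, c = 1
log_b(a) = log_2(23) = 4.5236

Case 1: c = 1 < log_2(23) = 4.5236
T(n) = O(n^(log_2 23))

For T(n) = 23T(n/2) + O(n^1): log_2(23) = 4.5236. This is Case 1 of the Master Theorem (c < log_b(a), work dominated by leaves), giving O(n^(log_2 23)).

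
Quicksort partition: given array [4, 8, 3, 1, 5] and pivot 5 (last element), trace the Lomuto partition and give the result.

Lomuto partition with pivot = 5:

Initial array: [4, 8, 3, 1, 5]

arr[0]=4 <= 5: swap with position 0, array becomes [4, 8, 3, 1, 5]
arr[1]=8 > 5: no swap
arr[2]=3 <= 5: swap with position 1, array becomes [4, 3, 8, 1, 5]
arr[3]=1 <= 5: swap with position 2, array becomes [4, 3, 1, 8, 5]

Place pivot at position 3: [4, 3, 1, 5, 8]
Pivot position: 3

After partitioning with pivot 5, the array becomes [4, 3, 1, 5, 8]. The pivot is placed at index 3. All elements to the left of the pivot are <= 5, and all elements to the right are > 5.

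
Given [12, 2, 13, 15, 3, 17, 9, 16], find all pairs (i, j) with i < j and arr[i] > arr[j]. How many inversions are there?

Finding inversions in [12, 2, 13, 15, 3, 17, 9, 16]:

(0, 1): arr[0]=12 > arr[1]=2
(0, 4): arr[0]=12 > arr[4]=3
(0, 6): arr[0]=12 > arr[6]=9
(2, 4): arr[2]=13 > arr[4]=3
(2, 6): arr[2]=13 > arr[6]=9
(3, 4): arr[3]=15 > arr[4]=3
(3, 6): arr[3]=15 > arr[6]=9
(5, 6): arr[5]=17 > arr[6]=9
(5, 7): arr[5]=17 > arr[7]=16

Total inversions: 9

The array has 9 inversion(s): (0,1), (0,4), (0,6), (2,4), (2,6), (3,4), (3,6), (5,6), (5,7). Each pair (i,j) satisfies i < j and arr[i] > arr[j].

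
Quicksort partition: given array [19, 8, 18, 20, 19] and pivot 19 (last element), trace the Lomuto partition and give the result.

Lomuto partition with pivot = 19:

Initial array: [19, 8, 18, 20, 19]

arr[0]=19 <= 19: swap with position 0, array becomes [19, 8, 18, 20, 19]
arr[1]=8 <= 19: swap with position 1, array becomes [19, 8, 18, 20, 19]
arr[2]=18 <= 19: swap with position 2, array becomes [19, 8, 18, 20, 19]
arr[3]=20 > 19: no swap

Place pivot at position 3: [19, 8, 18, 19, 20]
Pivot position: 3

After partitioning with pivot 19, the array becomes [19, 8, 18, 19, 20]. The pivot is placed at index 3. All elements to the left of the pivot are <= 19, and all elements to the right are > 19.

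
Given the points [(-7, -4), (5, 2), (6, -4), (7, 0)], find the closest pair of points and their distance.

Computing all pairwise distances among 4 points:

d((-7, -4), (5, 2)) = 13.4164
d((-7, -4), (6, -4)) = 13.0
d((-7, -4), (7, 0)) = 14.5602
d((5, 2), (6, -4)) = 6.0828
d((5, 2), (7, 0)) = 2.8284 <-- minimum
d((6, -4), (7, 0)) = 4.1231

Closest pair: (5, 2) and (7, 0) with distance 2.8284

The closest pair is (5, 2) and (7, 0) with Euclidean distance 2.8284. For 4 points, brute-force pairwise comparison is shown above. For large n, the divide-and-conquer algorithm (sort by x, recurse on halves, check the dividing strip) achieves O(n log n).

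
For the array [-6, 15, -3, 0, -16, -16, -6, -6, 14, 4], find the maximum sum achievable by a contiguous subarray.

Using Kadane's algorithm on [-6, 15, -3, 0, -16, -16, -6, -6, 14, 4]:

Scanning through the array:
Position 1 (value 15): max_ending_here = 15, max_so_far = 15
Position 2 (value -3): max_ending_here = 12, max_so_far = 15
Position 3 (value 0): max_ending_here = 12, max_so_far = 15
Position 4 (value -16): max_ending_here = -4, max_so_far = 15
Position 5 (value -16): max_ending_here = -16, max_so_far = 15
Position 6 (value -6): max_ending_here = -6, max_so_far = 15
Position 7 (value -6): max_ending_here = -6, max_so_far = 15
Position 8 (value 14): max_ending_here = 14, max_so_far = 15
Position 9 (value 4): max_ending_here = 18, max_so_far = 18

Maximum subarray: [14, 4]
Maximum sum: 18

The maximum subarray is [14, 4] with sum 18. This subarray runs from index 8 to index 9.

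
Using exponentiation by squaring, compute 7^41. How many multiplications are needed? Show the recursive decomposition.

Computing 7^41 by squaring (build up from 7^1; each line after the first costs one multiplication):

7^1 = 7
7^2 = (7^1)^2 = 7^2 = 49
7^4 = (7^2)^2 = 49^2 = 2401
7^5 = 7 * 7^4 = 7 * 2401 = 16807
7^10 = (7^5)^2 = 16807^2 = 282475249
7^20 = (7^10)^2 = 282475249^2 = 79792266297612001
7^40 = (7^20)^2 = 79792266297612001^2 = 6366805760909027985741435139224001
7^41 = 7 * 7^40 = 7 * 6366805760909027985741435139224001 = 44567640326363195900190045974568007

Result: 44567640326363195900190045974568007
Multiplications needed: 7 (7 lines after 7^1)

7^41 = 44567640326363195900190045974568007. Using exponentiation by squaring, this requires 7 multiplications. The key idea: if the exponent is even, square the half-power; if odd, multiply by the base once.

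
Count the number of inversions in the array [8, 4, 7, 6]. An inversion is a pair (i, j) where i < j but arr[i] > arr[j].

Finding inversions in [8, 4, 7, 6]:

(0, 1): arr[0]=8 > arr[1]=4
(0, 2): arr[0]=8 > arr[2]=7
(0, 3): arr[0]=8 > arr[3]=6
(2, 3): arr[2]=7 > arr[3]=6

Total inversions: 4

The array has 4 inversion(s): (0,1), (0,2), (0,3), (2,3). Each pair (i,j) satisfies i < j and arr[i] > arr[j].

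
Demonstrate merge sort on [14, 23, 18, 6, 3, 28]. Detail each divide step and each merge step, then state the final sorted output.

Merge sort trace:

Split: [14, 23, 18, 6, 3, 28] -> [14, 23, 18] and [6, 3, 28]
  Split: [14, 23, 18] -> [14] and [23, 18]
    Split: [23, 18] -> [23] and [18]
    Merge: [23] + [18] -> [18, 23]
  Merge: [14] + [18, 23] -> [14, 18, 23]
  Split: [6, 3, 28] -> [6] and [3, 28]
    Split: [3, 28] -> [3] and [28]
    Merge: [3] + [28] -> [3, 28]
  Merge: [6] + [3, 28] -> [3, 6, 28]
Merge: [14, 18, 23] + [3, 6, 28] -> [3, 6, 14, 18, 23, 28]

Final sorted array: [3, 6, 14, 18, 23, 28]

The merge sort proceeds by recursively splitting the array and merging sorted halves.
After all merges, the sorted array is [3, 6, 14, 18, 23, 28].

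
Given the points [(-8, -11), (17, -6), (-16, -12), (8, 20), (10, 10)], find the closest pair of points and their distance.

Computing all pairwise distances among 5 points:

d((-8, -11), (17, -6)) = 25.4951
d((-8, -11), (-16, -12)) = 8.0623 <-- minimum
d((-8, -11), (8, 20)) = 34.8855
d((-8, -11), (10, 10)) = 27.6586
d((17, -6), (-16, -12)) = 33.541
d((17, -6), (8, 20)) = 27.5136
d((17, -6), (10, 10)) = 17.4642
d((-16, -12), (8, 20)) = 40.0
d((-16, -12), (10, 10)) = 34.0588
d((8, 20), (10, 10)) = 10.198

Closest pair: (-8, -11) and (-16, -12) with distance 8.0623

The closest pair is (-8, -11) and (-16, -12) with Euclidean distance 8.0623. For 5 points, brute-force pairwise comparison is shown above. For large n, the divide-and-conquer algorithm (sort by x, recurse on halves, check the dividing strip) achieves O(n log n).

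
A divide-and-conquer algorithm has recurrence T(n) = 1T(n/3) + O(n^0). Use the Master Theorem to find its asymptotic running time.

Master Theorem for T(n) = 1T(n/3) + O(n^0):

a = 1, b = 3, c = 0
log_b(a) = log_3(1) = 0.0000

Case 2: c = 0 = log_3(1) = 0.0000
T(n) = O(n^0 log n) = O(log n)

For T(n) = 1T(n/3) + O(n^0): log_3(1) = 0.0000. This is Case 2 of the Master Theorem (c = log_b(a), equal work at all levels), giving O(log n).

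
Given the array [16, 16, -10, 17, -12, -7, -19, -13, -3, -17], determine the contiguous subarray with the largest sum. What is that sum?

Using Kadane's algorithm on [16, 16, -10, 17, -12, -7, -19, -13, -3, -17]:

Scanning through the array:
Position 1 (value 16): max_ending_here = 32, max_so_far = 32
Position 2 (value -10): max_ending_here = 22, max_so_far = 32
Position 3 (value 17): max_ending_here = 39, max_so_far = 39
Position 4 (value -12): max_ending_here = 27, max_so_far = 39
Position 5 (value -7): max_ending_here = 20, max_so_far = 39
Position 6 (value -19): max_ending_here = 1, max_so_far = 39
Position 7 (value -13): max_ending_here = -12, max_so_far = 39
Position 8 (value -3): max_ending_here = -3, max_so_far = 39
Position 9 (value -17): max_ending_here = -17, max_so_far = 39

Maximum subarray: [16, 16, -10, 17]
Maximum sum: 39

The maximum subarray is [16, 16, -10, 17] with sum 39. This subarray runs from index 0 to index 3.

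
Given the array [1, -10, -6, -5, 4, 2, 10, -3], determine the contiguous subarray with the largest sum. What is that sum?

Using Kadane's algorithm on [1, -10, -6, -5, 4, 2, 10, -3]:

Scanning through the array:
Position 1 (value -10): max_ending_here = -9, max_so_far = 1
Position 2 (value -6): max_ending_here = -6, max_so_far = 1
Position 3 (value -5): max_ending_here = -5, max_so_far = 1
Position 4 (value 4): max_ending_here = 4, max_so_far = 4
Position 5 (value 2): max_ending_here = 6, max_so_far = 6
Position 6 (value 10): max_ending_here = 16, max_so_far = 16
Position 7 (value -3): max_ending_here = 13, max_so_far = 16

Maximum subarray: [4, 2, 10]
Maximum sum: 16

The maximum subarray is [4, 2, 10] with sum 16. This subarray runs from index 4 to index 6.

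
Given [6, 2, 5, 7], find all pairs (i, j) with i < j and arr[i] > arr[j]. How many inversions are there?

Finding inversions in [6, 2, 5, 7]:

(0, 1): arr[0]=6 > arr[1]=2
(0, 2): arr[0]=6 > arr[2]=5

Total inversions: 2

The array has 2 inversion(s): (0,1), (0,2). Each pair (i,j) satisfies i < j and arr[i] > arr[j].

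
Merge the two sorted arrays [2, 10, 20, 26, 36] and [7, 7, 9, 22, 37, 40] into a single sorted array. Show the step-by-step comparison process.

Merging process:

Compare 2 vs 7: take 2 from left. Merged: [2]
Compare 10 vs 7: take 7 from right. Merged: [2, 7]
Compare 10 vs 7: take 7 from right. Merged: [2, 7, 7]
Compare 10 vs 9: take 9 from right. Merged: [2, 7, 7, 9]
Compare 10 vs 22: take 10 from left. Merged: [2, 7, 7, 9, 10]
Compare 20 vs 22: take 20 from left. Merged: [2, 7, 7, 9, 10, 20]
Compare 26 vs 22: take 22 from right. Merged: [2, 7, 7, 9, 10, 20, 22]
Compare 26 vs 37: take 26 from left. Merged: [2, 7, 7, 9, 10, 20, 22, 26]
Compare 36 vs 37: take 36 from left. Merged: [2, 7, 7, 9, 10, 20, 22, 26, 36]
Append remaining from right: [37, 40]. Merged: [2, 7, 7, 9, 10, 20, 22, 26, 36, 37, 40]

Final merged array: [2, 7, 7, 9, 10, 20, 22, 26, 36, 37, 40]
Total comparisons: 9

The merged array is [2, 7, 7, 9, 10, 20, 22, 26, 36, 37, 40], requiring 9 comparisons. The merge step runs in O(n) time where n is the total number of elements.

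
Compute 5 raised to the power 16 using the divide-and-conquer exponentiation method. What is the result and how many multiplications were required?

Computing 5^16 by squaring (build up from 5^1; each line after the first costs one multiplication):

5^1 = 5
5^2 = (5^1)^2 = 5^2 = 25
5^4 = (5^2)^2 = 25^2 = 625
5^8 = (5^4)^2 = 625^2 = 390625
5^16 = (5^8)^2 = 390625^2 = 152587890625

Result: 152587890625
Multiplications needed: 4 (4 lines after 5^1)

5^16 = 152587890625. Using exponentiation by squaring, this requires 4 multiplications. The key idea: if the exponent is even, square the half-power; if odd, multiply by the base once.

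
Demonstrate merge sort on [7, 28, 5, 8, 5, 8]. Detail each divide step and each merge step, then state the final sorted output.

Merge sort trace:

Split: [7, 28, 5, 8, 5, 8] -> [7, 28, 5] and [8, 5, 8]
  Split: [7, 28, 5] -> [7] and [28, 5]
    Split: [28, 5] -> [28] and [5]
    Merge: [28] + [5] -> [5, 28]
  Merge: [7] + [5, 28] -> [5, 7, 28]
  Split: [8, 5, 8] -> [8] and [5, 8]
    Split: [5, 8] -> [5] and [8]
    Merge: [5] + [8] -> [5, 8]
  Merge: [8] + [5, 8] -> [5, 8, 8]
Merge: [5, 7, 28] + [5, 8, 8] -> [5, 5, 7, 8, 8, 28]

Final sorted array: [5, 5, 7, 8, 8, 28]

The merge sort proceeds by recursively splitting the array and merging sorted halves.
After all merges, the sorted array is [5, 5, 7, 8, 8, 28].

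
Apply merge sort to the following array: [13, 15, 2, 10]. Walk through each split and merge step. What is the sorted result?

Merge sort trace:

Split: [13, 15, 2, 10] -> [13, 15] and [2, 10]
  Split: [13, 15] -> [13] and [15]
  Merge: [13] + [15] -> [13, 15]
  Split: [2, 10] -> [2] and [10]
  Merge: [2] + [10] -> [2, 10]
Merge: [13, 15] + [2, 10] -> [2, 10, 13, 15]

Final sorted array: [2, 10, 13, 15]

The merge sort proceeds by recursively splitting the array and merging sorted halves.
After all merges, the sorted array is [2, 10, 13, 15].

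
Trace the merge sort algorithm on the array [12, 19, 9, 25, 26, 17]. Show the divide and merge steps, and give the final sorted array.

Merge sort trace:

Split: [12, 19, 9, 25, 26, 17] -> [12, 19, 9] and [25, 26, 17]
  Split: [12, 19, 9] -> [12] and [19, 9]
    Split: [19, 9] -> [19] and [9]
    Merge: [19] + [9] -> [9, 19]
  Merge: [12] + [9, 19] -> [9, 12, 19]
  Split: [25, 26, 17] -> [25] and [26, 17]
    Split: [26, 17] -> [26] and [17]
    Merge: [26] + [17] -> [17, 26]
  Merge: [25] + [17, 26] -> [17, 25, 26]
Merge: [9, 12, 19] + [17, 25, 26] -> [9, 12, 17, 19, 25, 26]

Final sorted array: [9, 12, 17, 19, 25, 26]

The merge sort proceeds by recursively splitting the array and merging sorted halves.
After all merges, the sorted array is [9, 12, 17, 19, 25, 26].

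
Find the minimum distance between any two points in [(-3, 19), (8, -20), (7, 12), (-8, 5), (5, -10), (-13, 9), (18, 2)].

Computing all pairwise distances among 7 points:

d((-3, 19), (8, -20)) = 40.5216
d((-3, 19), (7, 12)) = 12.2066
d((-3, 19), (-8, 5)) = 14.8661
d((-3, 19), (5, -10)) = 30.0832
d((-3, 19), (-13, 9)) = 14.1421
d((-3, 19), (18, 2)) = 27.0185
d((8, -20), (7, 12)) = 32.0156
d((8, -20), (-8, 5)) = 29.6816
d((8, -20), (5, -10)) = 10.4403
d((8, -20), (-13, 9)) = 35.805
d((8, -20), (18, 2)) = 24.1661
d((7, 12), (-8, 5)) = 16.5529
d((7, 12), (5, -10)) = 22.0907
d((7, 12), (-13, 9)) = 20.2237
d((7, 12), (18, 2)) = 14.8661
d((-8, 5), (5, -10)) = 19.8494
d((-8, 5), (-13, 9)) = 6.4031 <-- minimum
d((-8, 5), (18, 2)) = 26.1725
d((5, -10), (-13, 9)) = 26.1725
d((5, -10), (18, 2)) = 17.6918
d((-13, 9), (18, 2)) = 31.7805

Closest pair: (-8, 5) and (-13, 9) with distance 6.4031

The closest pair is (-8, 5) and (-13, 9) with Euclidean distance 6.4031. For 7 points, brute-force pairwise comparison is shown above. For large n, the divide-and-conquer algorithm (sort by x, recurse on halves, check the dividing strip) achieves O(n log n).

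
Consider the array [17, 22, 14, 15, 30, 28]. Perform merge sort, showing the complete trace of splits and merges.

Merge sort trace:

Split: [17, 22, 14, 15, 30, 28] -> [17, 22, 14] and [15, 30, 28]
  Split: [17, 22, 14] -> [17] and [22, 14]
    Split: [22, 14] -> [22] and [14]
    Merge: [22] + [14] -> [14, 22]
  Merge: [17] + [14, 22] -> [14, 17, 22]
  Split: [15, 30, 28] -> [15] and [30, 28]
    Split: [30, 28] -> [30] and [28]
    Merge: [30] + [28] -> [28, 30]
  Merge: [15] + [28, 30] -> [15, 28, 30]
Merge: [14, 17, 22] + [15, 28, 30] -> [14, 15, 17, 22, 28, 30]

Final sorted array: [14, 15, 17, 22, 28, 30]

The merge sort proceeds by recursively splitting the array and merging sorted halves.
After all merges, the sorted array is [14, 15, 17, 22, 28, 30].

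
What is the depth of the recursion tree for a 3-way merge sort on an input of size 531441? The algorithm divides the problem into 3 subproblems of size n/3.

For divide and conquer with division factor 3:

Problem sizes at each level:
Level 0: 531441
Level 1: 177147
Level 2: 59049
Level 3: 19683
Level 4: 6561
Level 5: 2187
Level 6: 729
Level 7: 243
Level 8: 81
Level 9: 27
Level 10: 9
Level 11: 3
Level 12: 1

The root is level 0 and the size-1 base case is level 12 (the tree spans levels 0 through 12, i.e. 13 levels counting the root), so the depth is the number of divisions: log_3(531441) = 12

The recursion tree depth is log_3(531441) = 12. At each level, the problem size is divided by 3, so it takes 12 divisions to reduce to a base case of size 1. The algorithm makes 3 recursive calls at each level.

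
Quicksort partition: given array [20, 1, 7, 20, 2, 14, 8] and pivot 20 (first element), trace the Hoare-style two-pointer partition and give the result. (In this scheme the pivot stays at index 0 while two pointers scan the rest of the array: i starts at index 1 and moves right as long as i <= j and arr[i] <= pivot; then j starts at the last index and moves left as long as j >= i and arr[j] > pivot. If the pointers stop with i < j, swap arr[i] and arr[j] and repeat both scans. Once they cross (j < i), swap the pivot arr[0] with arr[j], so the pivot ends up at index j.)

Hoare-style two-pointer partition with pivot = 20:

Initial array: [20, 1, 7, 20, 2, 14, 8]

Pointers start at i = 1, j = 6.
i ends at 7, j ends at 6: the pointers have crossed (j < i), so scanning stops.

Swap pivot arr[0] with arr[6] to place pivot at position 6: [8, 1, 7, 20, 2, 14, 20]
Pivot position: 6

After partitioning with pivot 20, the array becomes [8, 1, 7, 20, 2, 14, 20]. The pivot is placed at index 6. All elements to the left of the pivot are <= 20, and all elements to the right are > 20.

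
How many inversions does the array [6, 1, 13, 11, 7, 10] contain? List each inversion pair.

Finding inversions in [6, 1, 13, 11, 7, 10]:

(0, 1): arr[0]=6 > arr[1]=1
(2, 3): arr[2]=13 > arr[3]=11
(2, 4): arr[2]=13 > arr[4]=7
(2, 5): arr[2]=13 > arr[5]=10
(3, 4): arr[3]=11 > arr[4]=7
(3, 5): arr[3]=11 > arr[5]=10

Total inversions: 6

The array has 6 inversion(s): (0,1), (2,3), (2,4), (2,5), (3,4), (3,5). Each pair (i,j) satisfies i < j and arr[i] > arr[j].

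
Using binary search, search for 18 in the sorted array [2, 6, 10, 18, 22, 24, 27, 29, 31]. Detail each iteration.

Binary search for 18 in [2, 6, 10, 18, 22, 24, 27, 29, 31]:

lo=0, hi=8, mid=4, arr[mid]=22 -> 22 > 18, search left half
lo=0, hi=3, mid=1, arr[mid]=6 -> 6 < 18, search right half
lo=2, hi=3, mid=2, arr[mid]=10 -> 10 < 18, search right half
lo=3, hi=3, mid=3, arr[mid]=18 -> Found target at index 3!

Binary search finds 18 at index 3 after 4 comparisons. The search repeatedly halves the search space by comparing with the middle element.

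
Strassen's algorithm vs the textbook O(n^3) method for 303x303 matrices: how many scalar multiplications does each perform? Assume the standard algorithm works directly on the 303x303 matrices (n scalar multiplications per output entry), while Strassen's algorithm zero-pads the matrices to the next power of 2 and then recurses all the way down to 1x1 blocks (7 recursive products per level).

Matrix multiplication for 303x303 matrices:

Strassen's algorithm requires power-of-2 dimensions. Pad 303x303 to 512x512 (next power of 2).

Standard algorithm: 303^3 = 27818127 multiplications
Strassen's algorithm: 7^(log2(512)) = 7^9 = 40353607 multiplications
Difference: 27818127 - 40353607 = -12535480 (Strassen uses MORE here due to padding overhead — for small or just-over-power-of-2 n, padding can outweigh the per-level savings)

Standard: 27818127 multiplications (303^3). Strassen: 40353607 multiplications (7^9, after padding to 512x512). Strassen reduces 8 recursive multiplications to 7 at each level.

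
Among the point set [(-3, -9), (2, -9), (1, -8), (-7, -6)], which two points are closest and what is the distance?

Computing all pairwise distances among 4 points:

d((-3, -9), (2, -9)) = 5.0
d((-3, -9), (1, -8)) = 4.1231
d((-3, -9), (-7, -6)) = 5.0
d((2, -9), (1, -8)) = 1.4142 <-- minimum
d((2, -9), (-7, -6)) = 9.4868
d((1, -8), (-7, -6)) = 8.2462

Closest pair: (2, -9) and (1, -8) with distance 1.4142

The closest pair is (2, -9) and (1, -8) with Euclidean distance 1.4142. For 4 points, brute-force pairwise comparison is shown above. For large n, the divide-and-conquer algorithm (sort by x, recurse on halves, check the dividing strip) achieves O(n log n).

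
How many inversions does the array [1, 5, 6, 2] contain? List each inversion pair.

Finding inversions in [1, 5, 6, 2]:

(1, 3): arr[1]=5 > arr[3]=2
(2, 3): arr[2]=6 > arr[3]=2

Total inversions: 2

The array has 2 inversion(s): (1,3), (2,3). Each pair (i,j) satisfies i < j and arr[i] > arr[j].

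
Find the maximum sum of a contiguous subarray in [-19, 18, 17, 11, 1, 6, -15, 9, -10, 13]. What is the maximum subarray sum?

Using Kadane's algorithm on [-19, 18, 17, 11, 1, 6, -15, 9, -10, 13]:

Scanning through the array:
Position 1 (value 18): max_ending_here = 18, max_so_far = 18
Position 2 (value 17): max_ending_here = 35, max_so_far = 35
Position 3 (value 11): max_ending_here = 46, max_so_far = 46
Position 4 (value 1): max_ending_here = 47, max_so_far = 47
Position 5 (value 6): max_ending_here = 53, max_so_far = 53
Position 6 (value -15): max_ending_here = 38, max_so_far = 53
Position 7 (value 9): max_ending_here = 47, max_so_far = 53
Position 8 (value -10): max_ending_here = 37, max_so_far = 53
Position 9 (value 13): max_ending_here = 50, max_so_far = 53

Maximum subarray: [18, 17, 11, 1, 6]
Maximum sum: 53

The maximum subarray is [18, 17, 11, 1, 6] with sum 53. This subarray runs from index 1 to index 5.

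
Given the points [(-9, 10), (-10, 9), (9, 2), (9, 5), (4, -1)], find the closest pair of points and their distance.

Computing all pairwise distances among 5 points:

d((-9, 10), (-10, 9)) = 1.4142 <-- minimum
d((-9, 10), (9, 2)) = 19.6977
d((-9, 10), (9, 5)) = 18.6815
d((-9, 10), (4, -1)) = 17.0294
d((-10, 9), (9, 2)) = 20.2485
d((-10, 9), (9, 5)) = 19.4165
d((-10, 9), (4, -1)) = 17.2047
d((9, 2), (9, 5)) = 3.0
d((9, 2), (4, -1)) = 5.831
d((9, 5), (4, -1)) = 7.8102

Closest pair: (-9, 10) and (-10, 9) with distance 1.4142

The closest pair is (-9, 10) and (-10, 9) with Euclidean distance 1.4142. For 5 points, brute-force pairwise comparison is shown above. For large n, the divide-and-conquer algorithm (sort by x, recurse on halves, check the dividing strip) achieves O(n log n).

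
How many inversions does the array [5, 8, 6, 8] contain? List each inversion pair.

Finding inversions in [5, 8, 6, 8]:

(1, 2): arr[1]=8 > arr[2]=6

Total inversions: 1

The array has 1 inversion(s): (1,2). Each pair (i,j) satisfies i < j and arr[i] > arr[j].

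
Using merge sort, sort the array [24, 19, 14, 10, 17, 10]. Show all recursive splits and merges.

Merge sort trace:

Split: [24, 19, 14, 10, 17, 10] -> [24, 19, 14] and [10, 17, 10]
  Split: [24, 19, 14] -> [24] and [19, 14]
    Split: [19, 14] -> [19] and [14]
    Merge: [19] + [14] -> [14, 19]
  Merge: [24] + [14, 19] -> [14, 19, 24]
  Split: [10, 17, 10] -> [10] and [17, 10]
    Split: [17, 10] -> [17] and [10]
    Merge: [17] + [10] -> [10, 17]
  Merge: [10] + [10, 17] -> [10, 10, 17]
Merge: [14, 19, 24] + [10, 10, 17] -> [10, 10, 14, 17, 19, 24]

Final sorted array: [10, 10, 14, 17, 19, 24]

The merge sort proceeds by recursively splitting the array and merging sorted halves.
After all merges, the sorted array is [10, 10, 14, 17, 19, 24].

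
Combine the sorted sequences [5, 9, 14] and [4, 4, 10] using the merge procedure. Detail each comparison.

Merging process:

Compare 5 vs 4: take 4 from right. Merged: [4]
Compare 5 vs 4: take 4 from right. Merged: [4, 4]
Compare 5 vs 10: take 5 from left. Merged: [4, 4, 5]
Compare 9 vs 10: take 9 from left. Merged: [4, 4, 5, 9]
Compare 14 vs 10: take 10 from right. Merged: [4, 4, 5, 9, 10]
Append remaining from left: [14]. Merged: [4, 4, 5, 9, 10, 14]

Final merged array: [4, 4, 5, 9, 10, 14]
Total comparisons: 5

The merged array is [4, 4, 5, 9, 10, 14], requiring 5 comparisons. The merge step runs in O(n) time where n is the total number of elements.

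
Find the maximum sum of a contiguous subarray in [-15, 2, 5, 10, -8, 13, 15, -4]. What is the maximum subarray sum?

Using Kadane's algorithm on [-15, 2, 5, 10, -8, 13, 15, -4]:

Scanning through the array:
Position 1 (value 2): max_ending_here = 2, max_so_far = 2
Position 2 (value 5): max_ending_here = 7, max_so_far = 7
Position 3 (value 10): max_ending_here = 17, max_so_far = 17
Position 4 (value -8): max_ending_here = 9, max_so_far = 17
Position 5 (value 13): max_ending_here = 22, max_so_far = 22
Position 6 (value 15): max_ending_here = 37, max_so_far = 37
Position 7 (value -4): max_ending_here = 33, max_so_far = 37

Maximum subarray: [2, 5, 10, -8, 13, 15]
Maximum sum: 37

The maximum subarray is [2, 5, 10, -8, 13, 15] with sum 37. This subarray runs from index 1 to index 6.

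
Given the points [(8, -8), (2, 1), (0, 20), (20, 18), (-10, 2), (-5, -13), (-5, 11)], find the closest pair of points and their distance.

Computing all pairwise distances among 7 points:

d((8, -8), (2, 1)) = 10.8167
d((8, -8), (0, 20)) = 29.1204
d((8, -8), (20, 18)) = 28.6356
d((8, -8), (-10, 2)) = 20.5913
d((8, -8), (-5, -13)) = 13.9284
d((8, -8), (-5, 11)) = 23.0217
d((2, 1), (0, 20)) = 19.105
d((2, 1), (20, 18)) = 24.7588
d((2, 1), (-10, 2)) = 12.0416
d((2, 1), (-5, -13)) = 15.6525
d((2, 1), (-5, 11)) = 12.2066
d((0, 20), (20, 18)) = 20.0998
d((0, 20), (-10, 2)) = 20.5913
d((0, 20), (-5, -13)) = 33.3766
d((0, 20), (-5, 11)) = 10.2956 <-- minimum
d((20, 18), (-10, 2)) = 34.0
d((20, 18), (-5, -13)) = 39.8246
d((20, 18), (-5, 11)) = 25.9615
d((-10, 2), (-5, -13)) = 15.8114
d((-10, 2), (-5, 11)) = 10.2956 <-- minimum
d((-5, -13), (-5, 11)) = 24.0

Minimum distance: 10.2956 (tie among 2 pairs: (0, 20) and (-5, 11); (-10, 2) and (-5, 11))

The minimum Euclidean distance is 10.2956. There is a tie: 2 pairs achieve this minimum — (0, 20) and (-5, 11); (-10, 2) and (-5, 11). Any of these is a valid closest pair. For 7 points, brute-force pairwise comparison is shown above. For large n, the divide-and-conquer algorithm (sort by x, recurse on halves, check the dividing strip) achieves O(n log n).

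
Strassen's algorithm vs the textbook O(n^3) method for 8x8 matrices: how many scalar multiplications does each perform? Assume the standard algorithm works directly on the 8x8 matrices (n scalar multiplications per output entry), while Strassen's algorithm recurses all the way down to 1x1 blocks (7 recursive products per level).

Matrix multiplication for 8x8 matrices:

Standard algorithm: 8^3 = 512 multiplications
Strassen's algorithm: 7^(log2(8)) = 7^3 = 343 multiplications
Savings: 512 - 343 = 169 multiplications

Standard: 512 multiplications (8^3). Strassen: 343 multiplications (7^3). Strassen reduces 8 recursive multiplications to 7 at each level.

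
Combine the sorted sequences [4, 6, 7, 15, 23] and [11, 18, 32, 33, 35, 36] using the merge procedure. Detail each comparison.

Merging process:

Compare 4 vs 11: take 4 from left. Merged: [4]
Compare 6 vs 11: take 6 from left. Merged: [4, 6]
Compare 7 vs 11: take 7 from left. Merged: [4, 6, 7]
Compare 15 vs 11: take 11 from right. Merged: [4, 6, 7, 11]
Compare 15 vs 18: take 15 from left. Merged: [4, 6, 7, 11, 15]
Compare 23 vs 18: take 18 from right. Merged: [4, 6, 7, 11, 15, 18]
Compare 23 vs 32: take 23 from left. Merged: [4, 6, 7, 11, 15, 18, 23]
Append remaining from right: [32, 33, 35, 36]. Merged: [4, 6, 7, 11, 15, 18, 23, 32, 33, 35, 36]

Final merged array: [4, 6, 7, 11, 15, 18, 23, 32, 33, 35, 36]
Total comparisons: 7

The merged array is [4, 6, 7, 11, 15, 18, 23, 32, 33, 35, 36], requiring 7 comparisons. The merge step runs in O(n) time where n is the total number of elements.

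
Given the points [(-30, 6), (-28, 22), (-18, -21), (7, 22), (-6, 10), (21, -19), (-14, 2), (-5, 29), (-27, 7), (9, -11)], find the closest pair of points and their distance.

Computing all pairwise distances among 10 points:

d((-30, 6), (-28, 22)) = 16.1245
d((-30, 6), (-18, -21)) = 29.5466
d((-30, 6), (7, 22)) = 40.3113
d((-30, 6), (-6, 10)) = 24.3311
d((-30, 6), (21, -19)) = 56.7979
d((-30, 6), (-14, 2)) = 16.4924
d((-30, 6), (-5, 29)) = 33.9706
d((-30, 6), (-27, 7)) = 3.1623 <-- minimum
d((-30, 6), (9, -11)) = 42.5441
d((-28, 22), (-18, -21)) = 44.1475
d((-28, 22), (7, 22)) = 35.0
d((-28, 22), (-6, 10)) = 25.0599
d((-28, 22), (21, -19)) = 63.8905
d((-28, 22), (-14, 2)) = 24.4131
d((-28, 22), (-5, 29)) = 24.0416
d((-28, 22), (-27, 7)) = 15.0333
d((-28, 22), (9, -11)) = 49.5782
d((-18, -21), (7, 22)) = 49.7393
d((-18, -21), (-6, 10)) = 33.2415
d((-18, -21), (21, -19)) = 39.0512
d((-18, -21), (-14, 2)) = 23.3452
d((-18, -21), (-5, 29)) = 51.6624
d((-18, -21), (-27, 7)) = 29.4109
d((-18, -21), (9, -11)) = 28.7924
d((7, 22), (-6, 10)) = 17.6918
d((7, 22), (21, -19)) = 43.3244
d((7, 22), (-14, 2)) = 29.0
d((7, 22), (-5, 29)) = 13.8924
d((7, 22), (-27, 7)) = 37.1618
d((7, 22), (9, -11)) = 33.0606
d((-6, 10), (21, -19)) = 39.6232
d((-6, 10), (-14, 2)) = 11.3137
d((-6, 10), (-5, 29)) = 19.0263
d((-6, 10), (-27, 7)) = 21.2132
d((-6, 10), (9, -11)) = 25.807
d((21, -19), (-14, 2)) = 40.8167
d((21, -19), (-5, 29)) = 54.5894
d((21, -19), (-27, 7)) = 54.5894
d((21, -19), (9, -11)) = 14.4222
d((-14, 2), (-5, 29)) = 28.4605
d((-14, 2), (-27, 7)) = 13.9284
d((-14, 2), (9, -11)) = 26.4197
d((-5, 29), (-27, 7)) = 31.1127
d((-5, 29), (9, -11)) = 42.3792
d((-27, 7), (9, -11)) = 40.2492

Closest pair: (-30, 6) and (-27, 7) with distance 3.1623

The closest pair is (-30, 6) and (-27, 7) with Euclidean distance 3.1623. For 10 points, brute-force pairwise comparison is shown above. For large n, the divide-and-conquer algorithm (sort by x, recurse on halves, check the dividing strip) achieves O(n log n).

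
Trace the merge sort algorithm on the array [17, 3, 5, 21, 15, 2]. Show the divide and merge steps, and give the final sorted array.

Merge sort trace:

Split: [17, 3, 5, 21, 15, 2] -> [17, 3, 5] and [21, 15, 2]
  Split: [17, 3, 5] -> [17] and [3, 5]
    Split: [3, 5] -> [3] and [5]
    Merge: [3] + [5] -> [3, 5]
  Merge: [17] + [3, 5] -> [3, 5, 17]
  Split: [21, 15, 2] -> [21] and [15, 2]
    Split: [15, 2] -> [15] and [2]
    Merge: [15] + [2] -> [2, 15]
  Merge: [21] + [2, 15] -> [2, 15, 21]
Merge: [3, 5, 17] + [2, 15, 21] -> [2, 3, 5, 15, 17, 21]

Final sorted array: [2, 3, 5, 15, 17, 21]

The merge sort proceeds by recursively splitting the array and merging sorted halves.
After all merges, the sorted array is [2, 3, 5, 15, 17, 21].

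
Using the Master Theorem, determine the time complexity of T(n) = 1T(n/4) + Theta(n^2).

Master Theorem for T(n) = 1T(n/4) + O(n^2):

a = 1, b = 4, c = 2
log_b(a) = log_4(1) = 0.0000

Case 3: c = 2 > log_4(1) = 0.0000
T(n) = O(n^2) = O(n^2)

For T(n) = 1T(n/4) + O(n^2): log_4(1) = 0.0000. This is Case 3 of the Master Theorem (c > log_b(a), work dominated by root), giving O(n^2).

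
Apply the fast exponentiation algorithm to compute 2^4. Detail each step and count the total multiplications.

Computing 2^4 by squaring (build up from 2^1; each line after the first costs one multiplication):

2^1 = 2
2^2 = (2^1)^2 = 2^2 = 4
2^4 = (2^2)^2 = 4^2 = 16

Result: 16
Multiplications needed: 2 (2 lines after 2^1)

2^4 = 16. Using exponentiation by squaring, this requires 2 multiplications. The key idea: if the exponent is even, square the half-power; if odd, multiply by the base once.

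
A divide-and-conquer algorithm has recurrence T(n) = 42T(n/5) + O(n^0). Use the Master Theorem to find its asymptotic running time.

Master Theorem for T(n) = 42T(n/5) + O(n^0):

a = 42, b = 5, c = 0
log_b(a) = log_5(42) = 2.3223

Case 1: c = 0 < log_5(42) = 2.3223
T(n) = O(n^(log_5 42))

For T(n) = 42T(n/5) + O(n^0): log_5(42) = 2.3223. This is Case 1 of the Master Theorem (c < log_b(a), work dominated by leaves), giving O(n^(log_5 42)).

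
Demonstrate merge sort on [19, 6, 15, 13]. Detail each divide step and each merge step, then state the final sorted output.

Merge sort trace:

Split: [19, 6, 15, 13] -> [19, 6] and [15, 13]
  Split: [19, 6] -> [19] and [6]
  Merge: [19] + [6] -> [6, 19]
  Split: [15, 13] -> [15] and [13]
  Merge: [15] + [13] -> [13, 15]
Merge: [6, 19] + [13, 15] -> [6, 13, 15, 19]

Final sorted array: [6, 13, 15, 19]

The merge sort proceeds by recursively splitting the array and merging sorted halves.
After all merges, the sorted array is [6, 13, 15, 19].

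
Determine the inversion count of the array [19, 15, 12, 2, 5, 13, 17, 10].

Finding inversions in [19, 15, 12, 2, 5, 13, 17, 10]:

(0, 1): arr[0]=19 > arr[1]=15
(0, 2): arr[0]=19 > arr[2]=12
(0, 3): arr[0]=19 > arr[3]=2
(0, 4): arr[0]=19 > arr[4]=5
(0, 5): arr[0]=19 > arr[5]=13
(0, 6): arr[0]=19 > arr[6]=17
(0, 7): arr[0]=19 > arr[7]=10
(1, 2): arr[1]=15 > arr[2]=12
(1, 3): arr[1]=15 > arr[3]=2
(1, 4): arr[1]=15 > arr[4]=5
(1, 5): arr[1]=15 > arr[5]=13
(1, 7): arr[1]=15 > arr[7]=10
(2, 3): arr[2]=12 > arr[3]=2
(2, 4): arr[2]=12 > arr[4]=5
(2, 7): arr[2]=12 > arr[7]=10
(5, 7): arr[5]=13 > arr[7]=10
(6, 7): arr[6]=17 > arr[7]=10

Total inversions: 17

The array has 17 inversion(s): (0,1), (0,2), (0,3), (0,4), (0,5), (0,6), (0,7), (1,2), (1,3), (1,4), (1,5), (1,7), (2,3), (2,4), (2,7), (5,7), (6,7). Each pair (i,j) satisfies i < j and arr[i] > arr[j].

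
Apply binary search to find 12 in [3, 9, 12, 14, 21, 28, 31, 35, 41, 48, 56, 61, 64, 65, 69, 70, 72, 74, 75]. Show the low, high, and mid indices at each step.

Binary search for 12 in [3, 9, 12, 14, 21, 28, 31, 35, 41, 48, 56, 61, 64, 65, 69, 70, 72, 74, 75]:

lo=0, hi=18, mid=9, arr[mid]=48 -> 48 > 12, search left half
lo=0, hi=8, mid=4, arr[mid]=21 -> 21 > 12, search left half
lo=0, hi=3, mid=1, arr[mid]=9 -> 9 < 12, search right half
lo=2, hi=3, mid=2, arr[mid]=12 -> Found target at index 2!

Binary search finds 12 at index 2 after 4 comparisons. The search repeatedly halves the search space by comparing with the middle element.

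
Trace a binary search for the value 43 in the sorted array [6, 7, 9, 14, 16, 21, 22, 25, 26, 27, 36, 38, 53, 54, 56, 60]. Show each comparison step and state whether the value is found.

Binary search for 43 in [6, 7, 9, 14, 16, 21, 22, 25, 26, 27, 36, 38, 53, 54, 56, 60]:

lo=0, hi=15, mid=7, arr[mid]=25 -> 25 < 43, search right half
lo=8, hi=15, mid=11, arr[mid]=38 -> 38 < 43, search right half
lo=12, hi=15, mid=13, arr[mid]=54 -> 54 > 43, search left half
lo=12, hi=12, mid=12, arr[mid]=53 -> 53 > 43, search left half
lo=12 > hi=11, target 43 not found

Binary search determines that 43 is not in the array after 4 comparisons. The search space was exhausted without finding the target.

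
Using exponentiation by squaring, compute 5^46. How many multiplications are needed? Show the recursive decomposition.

Computing 5^46 by squaring (build up from 5^1; each line after the first costs one multiplication):

5^1 = 5
5^2 = (5^1)^2 = 5^2 = 25
5^4 = (5^2)^2 = 25^2 = 625
5^5 = 5 * 5^4 = 5 * 625 = 3125
5^10 = (5^5)^2 = 3125^2 = 9765625
5^11 = 5 * 5^10 = 5 * 9765625 = 48828125
5^22 = (5^11)^2 = 48828125^2 = 2384185791015625
5^23 = 5 * 5^22 = 5 * 2384185791015625 = 11920928955078125
5^46 = (5^23)^2 = 11920928955078125^2 = 142108547152020037174224853515625

Result: 142108547152020037174224853515625
Multiplications needed: 8 (8 lines after 5^1)

5^46 = 142108547152020037174224853515625. Using exponentiation by squaring, this requires 8 multiplications. The key idea: if the exponent is even, square the half-power; if odd, multiply by the base once.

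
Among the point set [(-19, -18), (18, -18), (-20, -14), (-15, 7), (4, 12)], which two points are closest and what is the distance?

Computing all pairwise distances among 5 points:

d((-19, -18), (18, -18)) = 37.0
d((-19, -18), (-20, -14)) = 4.1231 <-- minimum
d((-19, -18), (-15, 7)) = 25.318
d((-19, -18), (4, 12)) = 37.8021
d((18, -18), (-20, -14)) = 38.2099
d((18, -18), (-15, 7)) = 41.4005
d((18, -18), (4, 12)) = 33.1059
d((-20, -14), (-15, 7)) = 21.587
d((-20, -14), (4, 12)) = 35.3836
d((-15, 7), (4, 12)) = 19.6469

Closest pair: (-19, -18) and (-20, -14) with distance 4.1231

The closest pair is (-19, -18) and (-20, -14) with Euclidean distance 4.1231. For 5 points, brute-force pairwise comparison is shown above. For large n, the divide-and-conquer algorithm (sort by x, recurse on halves, check the dividing strip) achieves O(n log n).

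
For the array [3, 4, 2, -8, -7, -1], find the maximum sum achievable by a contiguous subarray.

Using Kadane's algorithm on [3, 4, 2, -8, -7, -1]:

Scanning through the array:
Position 1 (value 4): max_ending_here = 7, max_so_far = 7
Position 2 (value 2): max_ending_here = 9, max_so_far = 9
Position 3 (value -8): max_ending_here = 1, max_so_far = 9
Position 4 (value -7): max_ending_here = -6, max_so_far = 9
Position 5 (value -1): max_ending_here = -1, max_so_far = 9

Maximum subarray: [3, 4, 2]
Maximum sum: 9

The maximum subarray is [3, 4, 2] with sum 9. This subarray runs from index 0 to index 2.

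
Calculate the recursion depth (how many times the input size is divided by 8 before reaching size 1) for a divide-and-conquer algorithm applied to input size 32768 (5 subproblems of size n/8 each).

For divide and conquer with division factor 8:

Problem sizes at each level:
Level 0: 32768
Level 1: 4096
Level 2: 512
Level 3: 64
Level 4: 8
Level 5: 1

The root is level 0 and the size-1 base case is level 5 (the tree spans levels 0 through 5, i.e. 6 levels counting the root), so the depth is the number of divisions: log_8(32768) = 5

The recursion tree depth is log_8(32768) = 5. At each level, the problem size is divided by 8, so it takes 5 divisions to reduce to a base case of size 1. The algorithm makes 5 recursive calls at each level.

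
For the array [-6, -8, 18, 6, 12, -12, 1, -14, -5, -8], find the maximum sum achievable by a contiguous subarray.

Using Kadane's algorithm on [-6, -8, 18, 6, 12, -12, 1, -14, -5, -8]:

Scanning through the array:
Position 1 (value -8): max_ending_here = -8, max_so_far = -6
Position 2 (value 18): max_ending_here = 18, max_so_far = 18
Position 3 (value 6): max_ending_here = 24, max_so_far = 24
Position 4 (value 12): max_ending_here = 36, max_so_far = 36
Position 5 (value -12): max_ending_here = 24, max_so_far = 36
Position 6 (value 1): max_ending_here = 25, max_so_far = 36
Position 7 (value -14): max_ending_here = 11, max_so_far = 36
Position 8 (value -5): max_ending_here = 6, max_so_far = 36
Position 9 (value -8): max_ending_here = -2, max_so_far = 36

Maximum subarray: [18, 6, 12]
Maximum sum: 36

The maximum subarray is [18, 6, 12] with sum 36. This subarray runs from index 2 to index 4.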